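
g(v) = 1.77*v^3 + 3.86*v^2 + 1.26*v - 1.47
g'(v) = 5.31*v^2 + 7.72*v + 1.26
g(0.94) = 4.60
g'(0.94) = 13.21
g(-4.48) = -88.79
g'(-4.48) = 73.25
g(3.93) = 170.54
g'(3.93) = 113.61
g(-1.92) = -2.19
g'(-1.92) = 6.01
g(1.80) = 23.63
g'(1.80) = 32.36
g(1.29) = 10.38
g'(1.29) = 20.06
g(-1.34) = -0.49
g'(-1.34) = 0.45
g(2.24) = 40.61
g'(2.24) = 45.20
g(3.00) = 84.84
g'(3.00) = 72.21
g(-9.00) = -990.48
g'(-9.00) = 361.89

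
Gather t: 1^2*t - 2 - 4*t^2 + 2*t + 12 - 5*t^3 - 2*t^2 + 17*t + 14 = -5*t^3 - 6*t^2 + 20*t + 24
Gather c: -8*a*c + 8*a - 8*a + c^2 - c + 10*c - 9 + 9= c^2 + c*(9 - 8*a)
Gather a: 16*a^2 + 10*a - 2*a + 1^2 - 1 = 16*a^2 + 8*a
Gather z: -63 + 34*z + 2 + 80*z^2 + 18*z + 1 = 80*z^2 + 52*z - 60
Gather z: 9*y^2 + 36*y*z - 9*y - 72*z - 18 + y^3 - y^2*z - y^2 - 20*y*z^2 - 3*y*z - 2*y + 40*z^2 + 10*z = y^3 + 8*y^2 - 11*y + z^2*(40 - 20*y) + z*(-y^2 + 33*y - 62) - 18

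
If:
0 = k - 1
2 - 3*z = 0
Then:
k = 1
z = 2/3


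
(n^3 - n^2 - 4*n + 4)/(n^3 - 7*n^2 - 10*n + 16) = (n - 2)/(n - 8)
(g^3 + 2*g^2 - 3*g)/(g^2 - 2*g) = (g^2 + 2*g - 3)/(g - 2)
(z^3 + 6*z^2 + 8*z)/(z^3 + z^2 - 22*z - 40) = z/(z - 5)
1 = 1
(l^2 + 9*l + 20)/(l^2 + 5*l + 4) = (l + 5)/(l + 1)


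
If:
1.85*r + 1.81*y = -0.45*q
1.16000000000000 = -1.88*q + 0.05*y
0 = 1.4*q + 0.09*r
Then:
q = -1.06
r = 16.44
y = -16.54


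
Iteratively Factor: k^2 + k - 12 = (k + 4)*(k - 3)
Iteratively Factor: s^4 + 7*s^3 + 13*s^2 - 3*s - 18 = (s + 2)*(s^3 + 5*s^2 + 3*s - 9) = (s + 2)*(s + 3)*(s^2 + 2*s - 3) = (s + 2)*(s + 3)^2*(s - 1)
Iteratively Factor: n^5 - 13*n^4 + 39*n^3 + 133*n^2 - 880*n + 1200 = (n - 5)*(n^4 - 8*n^3 - n^2 + 128*n - 240) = (n - 5)*(n - 4)*(n^3 - 4*n^2 - 17*n + 60) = (n - 5)^2*(n - 4)*(n^2 + n - 12) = (n - 5)^2*(n - 4)*(n - 3)*(n + 4)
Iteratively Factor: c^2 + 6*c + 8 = (c + 2)*(c + 4)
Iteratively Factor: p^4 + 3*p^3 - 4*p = (p + 2)*(p^3 + p^2 - 2*p) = (p - 1)*(p + 2)*(p^2 + 2*p) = (p - 1)*(p + 2)^2*(p)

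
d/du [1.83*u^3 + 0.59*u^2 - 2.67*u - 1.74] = 5.49*u^2 + 1.18*u - 2.67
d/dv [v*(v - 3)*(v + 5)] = 3*v^2 + 4*v - 15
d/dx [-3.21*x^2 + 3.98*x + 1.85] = 3.98 - 6.42*x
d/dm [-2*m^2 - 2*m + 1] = -4*m - 2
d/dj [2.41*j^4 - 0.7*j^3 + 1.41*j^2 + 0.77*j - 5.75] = 9.64*j^3 - 2.1*j^2 + 2.82*j + 0.77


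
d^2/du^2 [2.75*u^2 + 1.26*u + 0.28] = 5.50000000000000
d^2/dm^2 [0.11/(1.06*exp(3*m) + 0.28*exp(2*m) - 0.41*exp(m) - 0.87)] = ((-1.0494*exp(2*m) - 0.1232*exp(m) + 0.0451)*(1.06*exp(3*m) + 0.28*exp(2*m) - 0.41*exp(m) - 0.87) + 0.11*(3.18*exp(2*m) + 0.56*exp(m) - 0.41)*(6.36*exp(2*m) + 1.12*exp(m) - 0.82)*exp(m))*exp(m)/(1.06*exp(3*m) + 0.28*exp(2*m) - 0.41*exp(m) - 0.87)^3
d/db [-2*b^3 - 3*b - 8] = -6*b^2 - 3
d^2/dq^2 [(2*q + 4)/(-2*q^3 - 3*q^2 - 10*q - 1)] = 4*(-4*(q + 2)*(3*q^2 + 3*q + 5)^2 + (6*q^2 + 6*q + 3*(q + 2)*(2*q + 1) + 10)*(2*q^3 + 3*q^2 + 10*q + 1))/(2*q^3 + 3*q^2 + 10*q + 1)^3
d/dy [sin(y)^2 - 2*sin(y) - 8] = 2*(sin(y) - 1)*cos(y)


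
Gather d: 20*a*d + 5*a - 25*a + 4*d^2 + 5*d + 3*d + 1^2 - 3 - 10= -20*a + 4*d^2 + d*(20*a + 8) - 12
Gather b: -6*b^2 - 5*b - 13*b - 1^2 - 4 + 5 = -6*b^2 - 18*b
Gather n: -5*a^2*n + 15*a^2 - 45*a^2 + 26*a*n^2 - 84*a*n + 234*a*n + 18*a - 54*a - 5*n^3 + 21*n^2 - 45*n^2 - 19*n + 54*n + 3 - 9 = -30*a^2 - 36*a - 5*n^3 + n^2*(26*a - 24) + n*(-5*a^2 + 150*a + 35) - 6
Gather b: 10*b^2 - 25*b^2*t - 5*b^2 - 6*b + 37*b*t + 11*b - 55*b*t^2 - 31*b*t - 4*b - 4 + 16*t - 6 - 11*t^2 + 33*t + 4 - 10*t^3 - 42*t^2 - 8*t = b^2*(5 - 25*t) + b*(-55*t^2 + 6*t + 1) - 10*t^3 - 53*t^2 + 41*t - 6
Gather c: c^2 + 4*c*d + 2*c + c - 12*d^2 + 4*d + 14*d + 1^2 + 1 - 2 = c^2 + c*(4*d + 3) - 12*d^2 + 18*d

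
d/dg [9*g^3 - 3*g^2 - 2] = 3*g*(9*g - 2)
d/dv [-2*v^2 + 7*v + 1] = 7 - 4*v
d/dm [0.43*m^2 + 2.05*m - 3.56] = 0.86*m + 2.05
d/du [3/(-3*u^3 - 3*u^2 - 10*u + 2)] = 3*(9*u^2 + 6*u + 10)/(3*u^3 + 3*u^2 + 10*u - 2)^2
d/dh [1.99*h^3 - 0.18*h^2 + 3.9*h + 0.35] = 5.97*h^2 - 0.36*h + 3.9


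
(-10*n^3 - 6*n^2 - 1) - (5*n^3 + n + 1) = -15*n^3 - 6*n^2 - n - 2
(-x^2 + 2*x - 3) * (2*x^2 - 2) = -2*x^4 + 4*x^3 - 4*x^2 - 4*x + 6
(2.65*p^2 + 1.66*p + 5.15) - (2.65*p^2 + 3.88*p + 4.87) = 0.28 - 2.22*p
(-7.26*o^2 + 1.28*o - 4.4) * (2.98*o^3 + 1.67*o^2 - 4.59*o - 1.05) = -21.6348*o^5 - 8.3098*o^4 + 22.349*o^3 - 5.6002*o^2 + 18.852*o + 4.62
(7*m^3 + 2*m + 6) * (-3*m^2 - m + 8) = -21*m^5 - 7*m^4 + 50*m^3 - 20*m^2 + 10*m + 48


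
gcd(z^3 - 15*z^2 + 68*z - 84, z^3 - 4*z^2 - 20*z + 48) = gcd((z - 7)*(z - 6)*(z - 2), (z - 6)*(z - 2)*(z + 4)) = z^2 - 8*z + 12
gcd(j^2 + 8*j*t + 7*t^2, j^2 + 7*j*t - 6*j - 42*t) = j + 7*t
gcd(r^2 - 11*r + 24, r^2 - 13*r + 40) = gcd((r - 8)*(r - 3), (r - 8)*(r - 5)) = r - 8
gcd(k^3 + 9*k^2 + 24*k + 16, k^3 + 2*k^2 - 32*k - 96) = k^2 + 8*k + 16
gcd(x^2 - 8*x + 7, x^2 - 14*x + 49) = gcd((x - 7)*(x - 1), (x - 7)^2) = x - 7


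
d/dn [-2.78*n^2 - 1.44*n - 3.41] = -5.56*n - 1.44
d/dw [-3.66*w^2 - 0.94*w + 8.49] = -7.32*w - 0.94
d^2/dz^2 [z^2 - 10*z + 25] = 2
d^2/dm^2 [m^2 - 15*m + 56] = 2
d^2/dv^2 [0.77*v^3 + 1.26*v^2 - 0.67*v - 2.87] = 4.62*v + 2.52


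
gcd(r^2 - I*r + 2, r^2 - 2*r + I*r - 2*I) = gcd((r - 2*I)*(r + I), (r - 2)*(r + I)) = r + I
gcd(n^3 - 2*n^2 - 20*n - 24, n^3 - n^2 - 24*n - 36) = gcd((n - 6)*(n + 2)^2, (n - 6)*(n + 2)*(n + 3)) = n^2 - 4*n - 12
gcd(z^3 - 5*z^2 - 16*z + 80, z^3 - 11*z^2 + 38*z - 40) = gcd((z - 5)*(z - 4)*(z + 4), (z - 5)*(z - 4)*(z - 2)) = z^2 - 9*z + 20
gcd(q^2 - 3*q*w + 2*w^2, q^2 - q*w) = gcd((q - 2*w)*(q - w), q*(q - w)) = q - w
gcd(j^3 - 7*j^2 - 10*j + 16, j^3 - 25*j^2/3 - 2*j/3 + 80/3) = j - 8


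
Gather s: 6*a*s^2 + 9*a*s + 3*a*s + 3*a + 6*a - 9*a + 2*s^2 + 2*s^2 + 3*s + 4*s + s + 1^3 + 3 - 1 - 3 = s^2*(6*a + 4) + s*(12*a + 8)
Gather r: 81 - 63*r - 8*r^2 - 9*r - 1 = -8*r^2 - 72*r + 80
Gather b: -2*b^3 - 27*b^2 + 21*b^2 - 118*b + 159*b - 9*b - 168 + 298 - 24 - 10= -2*b^3 - 6*b^2 + 32*b + 96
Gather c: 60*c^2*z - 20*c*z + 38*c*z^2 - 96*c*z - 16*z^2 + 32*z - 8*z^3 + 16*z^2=60*c^2*z + c*(38*z^2 - 116*z) - 8*z^3 + 32*z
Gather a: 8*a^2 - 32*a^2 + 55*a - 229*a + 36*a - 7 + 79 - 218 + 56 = -24*a^2 - 138*a - 90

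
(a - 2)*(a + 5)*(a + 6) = a^3 + 9*a^2 + 8*a - 60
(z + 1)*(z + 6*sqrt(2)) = z^2 + z + 6*sqrt(2)*z + 6*sqrt(2)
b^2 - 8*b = b*(b - 8)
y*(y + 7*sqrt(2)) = y^2 + 7*sqrt(2)*y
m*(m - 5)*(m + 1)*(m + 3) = m^4 - m^3 - 17*m^2 - 15*m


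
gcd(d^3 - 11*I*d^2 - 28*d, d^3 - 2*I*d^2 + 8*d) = d^2 - 4*I*d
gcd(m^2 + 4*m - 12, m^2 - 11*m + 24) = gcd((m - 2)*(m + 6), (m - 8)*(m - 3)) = 1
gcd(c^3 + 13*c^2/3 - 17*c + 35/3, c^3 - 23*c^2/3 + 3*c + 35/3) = c - 5/3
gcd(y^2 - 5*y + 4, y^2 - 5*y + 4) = y^2 - 5*y + 4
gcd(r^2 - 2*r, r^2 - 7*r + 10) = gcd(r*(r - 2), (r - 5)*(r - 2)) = r - 2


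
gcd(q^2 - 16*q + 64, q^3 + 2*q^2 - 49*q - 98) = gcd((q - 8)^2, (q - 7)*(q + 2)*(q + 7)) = 1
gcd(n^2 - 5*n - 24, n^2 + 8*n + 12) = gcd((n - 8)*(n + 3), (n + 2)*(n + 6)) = 1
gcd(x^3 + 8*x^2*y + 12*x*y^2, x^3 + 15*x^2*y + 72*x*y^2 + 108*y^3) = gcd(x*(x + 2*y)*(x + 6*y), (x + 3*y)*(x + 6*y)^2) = x + 6*y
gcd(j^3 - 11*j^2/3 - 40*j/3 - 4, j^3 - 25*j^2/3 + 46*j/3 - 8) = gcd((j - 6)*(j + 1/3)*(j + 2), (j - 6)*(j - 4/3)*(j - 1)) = j - 6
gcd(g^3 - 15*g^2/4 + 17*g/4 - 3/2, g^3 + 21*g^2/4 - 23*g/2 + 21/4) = g^2 - 7*g/4 + 3/4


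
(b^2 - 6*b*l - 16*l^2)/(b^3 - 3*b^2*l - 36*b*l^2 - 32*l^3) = (b + 2*l)/(b^2 + 5*b*l + 4*l^2)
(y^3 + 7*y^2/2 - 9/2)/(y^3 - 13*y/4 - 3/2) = 2*(y^2 + 2*y - 3)/(2*y^2 - 3*y - 2)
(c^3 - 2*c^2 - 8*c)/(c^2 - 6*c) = (c^2 - 2*c - 8)/(c - 6)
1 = 1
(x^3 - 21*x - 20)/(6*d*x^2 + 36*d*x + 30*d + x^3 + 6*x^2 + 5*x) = (x^2 - x - 20)/(6*d*x + 30*d + x^2 + 5*x)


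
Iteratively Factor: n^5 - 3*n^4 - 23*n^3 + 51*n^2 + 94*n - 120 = (n + 2)*(n^4 - 5*n^3 - 13*n^2 + 77*n - 60) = (n + 2)*(n + 4)*(n^3 - 9*n^2 + 23*n - 15) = (n - 3)*(n + 2)*(n + 4)*(n^2 - 6*n + 5) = (n - 5)*(n - 3)*(n + 2)*(n + 4)*(n - 1)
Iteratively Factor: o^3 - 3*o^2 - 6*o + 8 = (o - 4)*(o^2 + o - 2) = (o - 4)*(o + 2)*(o - 1)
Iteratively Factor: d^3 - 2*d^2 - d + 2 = (d + 1)*(d^2 - 3*d + 2) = (d - 2)*(d + 1)*(d - 1)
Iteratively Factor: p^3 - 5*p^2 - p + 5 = (p - 5)*(p^2 - 1) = (p - 5)*(p - 1)*(p + 1)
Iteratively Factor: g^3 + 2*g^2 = (g)*(g^2 + 2*g) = g^2*(g + 2)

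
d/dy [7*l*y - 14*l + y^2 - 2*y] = 7*l + 2*y - 2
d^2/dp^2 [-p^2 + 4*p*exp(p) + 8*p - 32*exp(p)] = 4*p*exp(p) - 24*exp(p) - 2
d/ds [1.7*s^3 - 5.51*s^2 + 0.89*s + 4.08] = 5.1*s^2 - 11.02*s + 0.89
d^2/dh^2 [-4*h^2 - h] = -8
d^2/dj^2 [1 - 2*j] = 0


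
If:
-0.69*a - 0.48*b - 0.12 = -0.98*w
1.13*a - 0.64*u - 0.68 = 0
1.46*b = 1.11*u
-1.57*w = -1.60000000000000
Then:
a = 0.95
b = 0.47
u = 0.61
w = 1.02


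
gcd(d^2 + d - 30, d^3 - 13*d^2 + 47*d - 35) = d - 5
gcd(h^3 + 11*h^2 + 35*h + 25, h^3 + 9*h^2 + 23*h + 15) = h^2 + 6*h + 5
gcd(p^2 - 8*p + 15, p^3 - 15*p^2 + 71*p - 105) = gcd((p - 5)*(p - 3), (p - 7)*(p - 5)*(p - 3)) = p^2 - 8*p + 15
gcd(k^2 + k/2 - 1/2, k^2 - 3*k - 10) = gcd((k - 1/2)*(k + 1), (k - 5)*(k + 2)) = 1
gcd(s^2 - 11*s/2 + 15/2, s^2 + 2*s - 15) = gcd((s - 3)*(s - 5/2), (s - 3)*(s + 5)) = s - 3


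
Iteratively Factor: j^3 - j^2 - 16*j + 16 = (j + 4)*(j^2 - 5*j + 4) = (j - 4)*(j + 4)*(j - 1)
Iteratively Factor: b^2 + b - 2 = (b + 2)*(b - 1)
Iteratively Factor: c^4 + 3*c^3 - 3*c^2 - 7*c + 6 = (c + 3)*(c^3 - 3*c + 2) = (c - 1)*(c + 3)*(c^2 + c - 2) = (c - 1)^2*(c + 3)*(c + 2)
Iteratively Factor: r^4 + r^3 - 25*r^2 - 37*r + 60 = (r + 4)*(r^3 - 3*r^2 - 13*r + 15) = (r + 3)*(r + 4)*(r^2 - 6*r + 5) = (r - 5)*(r + 3)*(r + 4)*(r - 1)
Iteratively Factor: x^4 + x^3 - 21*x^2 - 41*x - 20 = (x + 4)*(x^3 - 3*x^2 - 9*x - 5) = (x - 5)*(x + 4)*(x^2 + 2*x + 1) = (x - 5)*(x + 1)*(x + 4)*(x + 1)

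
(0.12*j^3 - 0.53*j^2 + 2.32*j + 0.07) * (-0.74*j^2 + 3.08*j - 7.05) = -0.0888*j^5 + 0.7618*j^4 - 4.1952*j^3 + 10.8303*j^2 - 16.1404*j - 0.4935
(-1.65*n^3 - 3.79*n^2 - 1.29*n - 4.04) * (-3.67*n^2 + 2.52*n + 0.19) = 6.0555*n^5 + 9.7513*n^4 - 5.13*n^3 + 10.8559*n^2 - 10.4259*n - 0.7676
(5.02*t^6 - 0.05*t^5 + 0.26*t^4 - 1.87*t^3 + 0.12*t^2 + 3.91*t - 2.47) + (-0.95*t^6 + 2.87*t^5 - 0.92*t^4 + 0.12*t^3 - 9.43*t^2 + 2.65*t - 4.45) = 4.07*t^6 + 2.82*t^5 - 0.66*t^4 - 1.75*t^3 - 9.31*t^2 + 6.56*t - 6.92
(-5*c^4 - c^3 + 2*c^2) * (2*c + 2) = -10*c^5 - 12*c^4 + 2*c^3 + 4*c^2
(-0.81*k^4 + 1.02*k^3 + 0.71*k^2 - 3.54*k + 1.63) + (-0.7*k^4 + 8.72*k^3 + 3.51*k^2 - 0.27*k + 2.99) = -1.51*k^4 + 9.74*k^3 + 4.22*k^2 - 3.81*k + 4.62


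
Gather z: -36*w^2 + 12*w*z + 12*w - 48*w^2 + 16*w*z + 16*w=-84*w^2 + 28*w*z + 28*w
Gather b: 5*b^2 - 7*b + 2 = 5*b^2 - 7*b + 2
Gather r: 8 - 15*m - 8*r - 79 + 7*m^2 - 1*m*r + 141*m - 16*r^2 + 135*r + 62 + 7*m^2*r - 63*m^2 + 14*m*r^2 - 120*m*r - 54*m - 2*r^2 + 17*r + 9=-56*m^2 + 72*m + r^2*(14*m - 18) + r*(7*m^2 - 121*m + 144)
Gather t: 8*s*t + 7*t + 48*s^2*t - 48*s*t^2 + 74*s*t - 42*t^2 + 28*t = t^2*(-48*s - 42) + t*(48*s^2 + 82*s + 35)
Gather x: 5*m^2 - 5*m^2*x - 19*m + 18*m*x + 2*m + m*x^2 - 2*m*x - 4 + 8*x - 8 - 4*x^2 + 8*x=5*m^2 - 17*m + x^2*(m - 4) + x*(-5*m^2 + 16*m + 16) - 12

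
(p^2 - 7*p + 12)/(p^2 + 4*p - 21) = (p - 4)/(p + 7)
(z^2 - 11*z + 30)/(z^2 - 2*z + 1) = (z^2 - 11*z + 30)/(z^2 - 2*z + 1)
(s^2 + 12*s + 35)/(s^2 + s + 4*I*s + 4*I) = (s^2 + 12*s + 35)/(s^2 + s + 4*I*s + 4*I)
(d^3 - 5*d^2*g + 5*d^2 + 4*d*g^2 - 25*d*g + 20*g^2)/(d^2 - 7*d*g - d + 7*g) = (d^3 - 5*d^2*g + 5*d^2 + 4*d*g^2 - 25*d*g + 20*g^2)/(d^2 - 7*d*g - d + 7*g)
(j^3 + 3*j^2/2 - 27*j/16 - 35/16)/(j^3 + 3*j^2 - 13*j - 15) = (j^2 + j/2 - 35/16)/(j^2 + 2*j - 15)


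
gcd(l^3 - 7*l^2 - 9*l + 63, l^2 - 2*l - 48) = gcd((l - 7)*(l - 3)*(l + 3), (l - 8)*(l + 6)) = 1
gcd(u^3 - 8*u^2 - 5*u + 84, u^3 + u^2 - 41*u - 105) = u^2 - 4*u - 21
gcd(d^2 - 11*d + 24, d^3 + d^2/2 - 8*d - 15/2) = d - 3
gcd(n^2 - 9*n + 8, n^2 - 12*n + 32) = n - 8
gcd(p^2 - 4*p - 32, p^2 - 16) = p + 4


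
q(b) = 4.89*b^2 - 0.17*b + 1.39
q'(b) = 9.78*b - 0.17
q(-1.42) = 11.49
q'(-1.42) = -14.06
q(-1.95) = 20.32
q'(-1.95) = -19.24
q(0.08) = 1.41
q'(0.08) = 0.61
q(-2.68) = 36.97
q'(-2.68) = -26.38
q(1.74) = 15.90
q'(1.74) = 16.85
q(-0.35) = 2.05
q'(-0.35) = -3.59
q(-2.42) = 30.44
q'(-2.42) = -23.84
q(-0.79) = 4.58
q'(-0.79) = -7.90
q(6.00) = 176.41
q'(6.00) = 58.51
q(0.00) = 1.39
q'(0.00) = -0.17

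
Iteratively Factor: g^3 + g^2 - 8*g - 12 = (g - 3)*(g^2 + 4*g + 4) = (g - 3)*(g + 2)*(g + 2)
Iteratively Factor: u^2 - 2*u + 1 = (u - 1)*(u - 1)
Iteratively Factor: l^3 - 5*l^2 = (l - 5)*(l^2) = l*(l - 5)*(l)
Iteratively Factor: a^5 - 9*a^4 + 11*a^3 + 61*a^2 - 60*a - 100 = (a - 5)*(a^4 - 4*a^3 - 9*a^2 + 16*a + 20) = (a - 5)*(a + 1)*(a^3 - 5*a^2 - 4*a + 20) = (a - 5)^2*(a + 1)*(a^2 - 4) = (a - 5)^2*(a - 2)*(a + 1)*(a + 2)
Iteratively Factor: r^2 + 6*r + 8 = (r + 2)*(r + 4)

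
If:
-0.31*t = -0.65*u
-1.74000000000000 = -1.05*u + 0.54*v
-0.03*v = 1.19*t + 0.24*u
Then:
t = 0.07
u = 0.03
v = -3.15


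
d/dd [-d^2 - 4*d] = -2*d - 4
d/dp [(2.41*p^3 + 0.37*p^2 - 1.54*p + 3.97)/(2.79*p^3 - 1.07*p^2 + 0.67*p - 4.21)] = (-3.5527136788005e-15*p^5 - 3.611*p^4 + 11.8226*p^3 - 65.0671*p^2 + 5.3804*p + 3.8235)/(7.7841*p^6 - 5.9706*p^5 + 4.8835*p^4 - 24.9256*p^3 + 9.4583*p^2 - 5.6414*p + 17.7241)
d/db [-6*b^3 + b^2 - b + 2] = -18*b^2 + 2*b - 1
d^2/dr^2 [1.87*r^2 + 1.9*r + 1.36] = 3.74000000000000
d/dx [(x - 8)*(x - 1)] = 2*x - 9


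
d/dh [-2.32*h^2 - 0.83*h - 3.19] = -4.64*h - 0.83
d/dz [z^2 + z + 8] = 2*z + 1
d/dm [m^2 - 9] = 2*m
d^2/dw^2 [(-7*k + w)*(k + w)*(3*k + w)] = -6*k + 6*w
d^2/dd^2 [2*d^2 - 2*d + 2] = 4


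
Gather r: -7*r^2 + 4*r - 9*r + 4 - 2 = -7*r^2 - 5*r + 2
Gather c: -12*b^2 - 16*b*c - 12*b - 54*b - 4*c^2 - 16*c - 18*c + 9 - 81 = -12*b^2 - 66*b - 4*c^2 + c*(-16*b - 34) - 72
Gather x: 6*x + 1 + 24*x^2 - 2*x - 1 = 24*x^2 + 4*x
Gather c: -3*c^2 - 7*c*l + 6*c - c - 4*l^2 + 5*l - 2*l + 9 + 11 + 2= -3*c^2 + c*(5 - 7*l) - 4*l^2 + 3*l + 22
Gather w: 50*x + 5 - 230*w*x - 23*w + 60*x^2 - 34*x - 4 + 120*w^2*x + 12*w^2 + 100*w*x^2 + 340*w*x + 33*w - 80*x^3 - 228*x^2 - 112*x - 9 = w^2*(120*x + 12) + w*(100*x^2 + 110*x + 10) - 80*x^3 - 168*x^2 - 96*x - 8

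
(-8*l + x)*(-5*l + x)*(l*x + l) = 40*l^3*x + 40*l^3 - 13*l^2*x^2 - 13*l^2*x + l*x^3 + l*x^2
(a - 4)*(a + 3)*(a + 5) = a^3 + 4*a^2 - 17*a - 60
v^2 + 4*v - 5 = (v - 1)*(v + 5)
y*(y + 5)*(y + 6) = y^3 + 11*y^2 + 30*y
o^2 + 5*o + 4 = (o + 1)*(o + 4)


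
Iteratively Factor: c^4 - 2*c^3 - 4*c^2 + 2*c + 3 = (c - 3)*(c^3 + c^2 - c - 1) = (c - 3)*(c - 1)*(c^2 + 2*c + 1) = (c - 3)*(c - 1)*(c + 1)*(c + 1)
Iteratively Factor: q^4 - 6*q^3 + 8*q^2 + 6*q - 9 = (q - 3)*(q^3 - 3*q^2 - q + 3) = (q - 3)^2*(q^2 - 1) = (q - 3)^2*(q - 1)*(q + 1)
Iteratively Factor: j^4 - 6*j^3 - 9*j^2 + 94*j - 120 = (j - 3)*(j^3 - 3*j^2 - 18*j + 40) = (j - 5)*(j - 3)*(j^2 + 2*j - 8) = (j - 5)*(j - 3)*(j - 2)*(j + 4)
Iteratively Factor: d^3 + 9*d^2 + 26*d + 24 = (d + 4)*(d^2 + 5*d + 6) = (d + 2)*(d + 4)*(d + 3)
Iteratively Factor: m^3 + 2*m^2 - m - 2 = (m - 1)*(m^2 + 3*m + 2) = (m - 1)*(m + 2)*(m + 1)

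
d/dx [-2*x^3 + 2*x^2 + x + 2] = -6*x^2 + 4*x + 1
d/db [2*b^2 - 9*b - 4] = 4*b - 9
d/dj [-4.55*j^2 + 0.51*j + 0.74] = 0.51 - 9.1*j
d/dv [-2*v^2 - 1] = -4*v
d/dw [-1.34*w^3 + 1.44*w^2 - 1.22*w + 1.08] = -4.02*w^2 + 2.88*w - 1.22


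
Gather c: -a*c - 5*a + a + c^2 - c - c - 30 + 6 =-4*a + c^2 + c*(-a - 2) - 24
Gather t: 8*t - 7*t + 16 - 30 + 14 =t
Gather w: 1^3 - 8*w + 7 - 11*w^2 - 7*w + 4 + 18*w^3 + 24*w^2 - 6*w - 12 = 18*w^3 + 13*w^2 - 21*w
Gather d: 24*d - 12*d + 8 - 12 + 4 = 12*d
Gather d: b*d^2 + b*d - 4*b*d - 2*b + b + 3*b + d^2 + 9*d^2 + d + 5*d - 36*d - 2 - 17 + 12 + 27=2*b + d^2*(b + 10) + d*(-3*b - 30) + 20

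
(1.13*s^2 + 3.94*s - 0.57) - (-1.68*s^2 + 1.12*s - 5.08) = 2.81*s^2 + 2.82*s + 4.51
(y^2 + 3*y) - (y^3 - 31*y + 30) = -y^3 + y^2 + 34*y - 30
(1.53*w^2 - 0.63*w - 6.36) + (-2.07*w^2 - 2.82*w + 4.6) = -0.54*w^2 - 3.45*w - 1.76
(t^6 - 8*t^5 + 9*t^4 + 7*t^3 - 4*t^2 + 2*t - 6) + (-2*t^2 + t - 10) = t^6 - 8*t^5 + 9*t^4 + 7*t^3 - 6*t^2 + 3*t - 16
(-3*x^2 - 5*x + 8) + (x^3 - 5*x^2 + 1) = x^3 - 8*x^2 - 5*x + 9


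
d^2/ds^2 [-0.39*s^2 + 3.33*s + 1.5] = -0.780000000000000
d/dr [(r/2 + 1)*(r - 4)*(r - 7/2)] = 3*r^2/2 - 11*r/2 - 1/2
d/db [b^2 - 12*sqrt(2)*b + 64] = 2*b - 12*sqrt(2)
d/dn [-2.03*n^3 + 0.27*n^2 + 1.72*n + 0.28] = -6.09*n^2 + 0.54*n + 1.72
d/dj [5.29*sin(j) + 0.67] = 5.29*cos(j)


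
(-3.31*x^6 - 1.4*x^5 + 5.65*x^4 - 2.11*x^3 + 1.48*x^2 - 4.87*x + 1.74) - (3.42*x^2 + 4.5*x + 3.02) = -3.31*x^6 - 1.4*x^5 + 5.65*x^4 - 2.11*x^3 - 1.94*x^2 - 9.37*x - 1.28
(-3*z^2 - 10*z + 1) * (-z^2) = 3*z^4 + 10*z^3 - z^2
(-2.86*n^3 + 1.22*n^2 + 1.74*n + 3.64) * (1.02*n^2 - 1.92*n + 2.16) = -2.9172*n^5 + 6.7356*n^4 - 6.7452*n^3 + 3.0072*n^2 - 3.2304*n + 7.8624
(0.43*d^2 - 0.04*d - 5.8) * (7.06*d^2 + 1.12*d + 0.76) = 3.0358*d^4 + 0.1992*d^3 - 40.666*d^2 - 6.5264*d - 4.408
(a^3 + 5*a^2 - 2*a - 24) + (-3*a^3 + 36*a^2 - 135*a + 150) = -2*a^3 + 41*a^2 - 137*a + 126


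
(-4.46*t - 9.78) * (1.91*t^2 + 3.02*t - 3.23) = -8.5186*t^3 - 32.149*t^2 - 15.1298*t + 31.5894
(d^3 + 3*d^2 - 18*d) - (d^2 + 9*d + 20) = d^3 + 2*d^2 - 27*d - 20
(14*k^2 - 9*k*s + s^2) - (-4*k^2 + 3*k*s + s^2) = 18*k^2 - 12*k*s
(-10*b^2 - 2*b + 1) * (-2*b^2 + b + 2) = 20*b^4 - 6*b^3 - 24*b^2 - 3*b + 2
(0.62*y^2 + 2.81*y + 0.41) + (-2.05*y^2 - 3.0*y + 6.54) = -1.43*y^2 - 0.19*y + 6.95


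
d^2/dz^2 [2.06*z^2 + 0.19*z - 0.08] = 4.12000000000000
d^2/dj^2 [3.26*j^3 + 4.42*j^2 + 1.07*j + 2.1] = 19.56*j + 8.84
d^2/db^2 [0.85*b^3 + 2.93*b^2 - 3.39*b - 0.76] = 5.1*b + 5.86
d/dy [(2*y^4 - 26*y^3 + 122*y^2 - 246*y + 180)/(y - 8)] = 2*(3*y^4 - 58*y^3 + 373*y^2 - 976*y + 894)/(y^2 - 16*y + 64)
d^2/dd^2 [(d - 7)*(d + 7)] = 2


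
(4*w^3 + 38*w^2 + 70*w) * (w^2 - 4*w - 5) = 4*w^5 + 22*w^4 - 102*w^3 - 470*w^2 - 350*w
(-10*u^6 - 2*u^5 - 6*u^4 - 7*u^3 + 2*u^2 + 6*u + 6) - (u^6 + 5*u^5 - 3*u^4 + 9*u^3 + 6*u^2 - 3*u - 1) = -11*u^6 - 7*u^5 - 3*u^4 - 16*u^3 - 4*u^2 + 9*u + 7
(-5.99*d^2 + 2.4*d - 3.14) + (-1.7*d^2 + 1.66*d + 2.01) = -7.69*d^2 + 4.06*d - 1.13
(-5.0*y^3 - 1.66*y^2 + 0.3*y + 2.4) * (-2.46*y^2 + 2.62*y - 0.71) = 12.3*y^5 - 9.0164*y^4 - 1.5372*y^3 - 3.9394*y^2 + 6.075*y - 1.704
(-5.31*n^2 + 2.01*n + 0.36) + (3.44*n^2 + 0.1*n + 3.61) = -1.87*n^2 + 2.11*n + 3.97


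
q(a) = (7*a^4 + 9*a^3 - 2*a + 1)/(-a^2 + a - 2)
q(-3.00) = -23.64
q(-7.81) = -307.50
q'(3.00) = -61.73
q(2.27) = -58.90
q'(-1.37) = 3.73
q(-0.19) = -0.60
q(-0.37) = -0.56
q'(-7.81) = 92.97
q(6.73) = -421.35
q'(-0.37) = -0.50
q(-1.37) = -1.00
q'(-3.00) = 24.96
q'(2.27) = -52.46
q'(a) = (2*a - 1)*(7*a^4 + 9*a^3 - 2*a + 1)/(-a^2 + a - 2)^2 + (28*a^3 + 27*a^2 - 2)/(-a^2 + a - 2) = (-14*a^5 + 12*a^4 - 38*a^3 - 56*a^2 + 2*a + 3)/(a^4 - 2*a^3 + 5*a^2 - 4*a + 4)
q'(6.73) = -111.08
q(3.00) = -100.62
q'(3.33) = -65.85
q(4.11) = -176.90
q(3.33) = -121.68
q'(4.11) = -75.82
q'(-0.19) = 0.18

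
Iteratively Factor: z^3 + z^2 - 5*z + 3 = (z - 1)*(z^2 + 2*z - 3) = (z - 1)*(z + 3)*(z - 1)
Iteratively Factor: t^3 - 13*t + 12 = (t + 4)*(t^2 - 4*t + 3) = (t - 1)*(t + 4)*(t - 3)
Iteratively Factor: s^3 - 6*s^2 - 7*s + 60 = (s - 5)*(s^2 - s - 12) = (s - 5)*(s + 3)*(s - 4)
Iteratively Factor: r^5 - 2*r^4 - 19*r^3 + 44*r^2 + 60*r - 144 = (r - 3)*(r^4 + r^3 - 16*r^2 - 4*r + 48) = (r - 3)^2*(r^3 + 4*r^2 - 4*r - 16) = (r - 3)^2*(r + 4)*(r^2 - 4) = (r - 3)^2*(r - 2)*(r + 4)*(r + 2)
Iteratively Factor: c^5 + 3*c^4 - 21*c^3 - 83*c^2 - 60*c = (c + 4)*(c^4 - c^3 - 17*c^2 - 15*c) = (c - 5)*(c + 4)*(c^3 + 4*c^2 + 3*c) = (c - 5)*(c + 3)*(c + 4)*(c^2 + c) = (c - 5)*(c + 1)*(c + 3)*(c + 4)*(c)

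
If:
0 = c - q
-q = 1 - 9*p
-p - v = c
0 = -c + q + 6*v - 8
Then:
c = -13/10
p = -1/30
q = -13/10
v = 4/3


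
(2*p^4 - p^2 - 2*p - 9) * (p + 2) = 2*p^5 + 4*p^4 - p^3 - 4*p^2 - 13*p - 18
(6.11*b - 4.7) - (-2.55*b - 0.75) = 8.66*b - 3.95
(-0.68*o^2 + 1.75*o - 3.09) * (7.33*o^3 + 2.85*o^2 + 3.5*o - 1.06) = -4.9844*o^5 + 10.8895*o^4 - 20.0422*o^3 - 1.9607*o^2 - 12.67*o + 3.2754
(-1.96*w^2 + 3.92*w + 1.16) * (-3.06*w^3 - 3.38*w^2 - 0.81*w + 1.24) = 5.9976*w^5 - 5.3704*w^4 - 15.2116*w^3 - 9.5264*w^2 + 3.9212*w + 1.4384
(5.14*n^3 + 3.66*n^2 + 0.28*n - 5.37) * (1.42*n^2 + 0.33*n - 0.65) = 7.2988*n^5 + 6.8934*n^4 - 1.7356*n^3 - 9.912*n^2 - 1.9541*n + 3.4905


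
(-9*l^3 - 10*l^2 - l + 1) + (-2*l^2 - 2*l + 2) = -9*l^3 - 12*l^2 - 3*l + 3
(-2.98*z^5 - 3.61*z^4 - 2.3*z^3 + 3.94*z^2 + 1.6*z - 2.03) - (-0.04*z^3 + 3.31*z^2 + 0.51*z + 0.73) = -2.98*z^5 - 3.61*z^4 - 2.26*z^3 + 0.63*z^2 + 1.09*z - 2.76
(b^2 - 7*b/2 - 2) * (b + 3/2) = b^3 - 2*b^2 - 29*b/4 - 3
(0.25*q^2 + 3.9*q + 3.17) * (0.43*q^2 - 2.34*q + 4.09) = 0.1075*q^4 + 1.092*q^3 - 6.7404*q^2 + 8.5332*q + 12.9653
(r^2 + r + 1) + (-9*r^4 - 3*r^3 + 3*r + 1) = -9*r^4 - 3*r^3 + r^2 + 4*r + 2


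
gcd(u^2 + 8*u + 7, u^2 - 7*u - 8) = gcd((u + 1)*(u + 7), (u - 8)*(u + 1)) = u + 1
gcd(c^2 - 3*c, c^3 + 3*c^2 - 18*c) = c^2 - 3*c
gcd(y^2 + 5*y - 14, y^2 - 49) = y + 7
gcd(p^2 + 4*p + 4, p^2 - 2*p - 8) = p + 2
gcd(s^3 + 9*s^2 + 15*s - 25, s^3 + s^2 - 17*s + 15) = s^2 + 4*s - 5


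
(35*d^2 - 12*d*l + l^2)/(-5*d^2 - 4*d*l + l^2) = (-7*d + l)/(d + l)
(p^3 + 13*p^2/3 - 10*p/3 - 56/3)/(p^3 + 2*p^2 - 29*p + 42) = (3*p^2 + 19*p + 28)/(3*(p^2 + 4*p - 21))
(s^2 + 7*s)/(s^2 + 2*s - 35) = s/(s - 5)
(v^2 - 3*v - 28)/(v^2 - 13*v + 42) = (v + 4)/(v - 6)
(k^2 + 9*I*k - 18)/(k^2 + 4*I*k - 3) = (k + 6*I)/(k + I)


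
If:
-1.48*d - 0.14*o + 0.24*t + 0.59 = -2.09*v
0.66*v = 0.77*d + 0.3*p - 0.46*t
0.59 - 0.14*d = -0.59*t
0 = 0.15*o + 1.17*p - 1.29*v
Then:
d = 0.858918487220852*v - 0.345928611019127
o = 6.1979665633096*v + 6.01624287907577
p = 0.307953004703898*v - 0.771313189625099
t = 0.203811166459185*v - 1.08208475515708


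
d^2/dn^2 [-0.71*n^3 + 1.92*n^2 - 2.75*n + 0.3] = 3.84 - 4.26*n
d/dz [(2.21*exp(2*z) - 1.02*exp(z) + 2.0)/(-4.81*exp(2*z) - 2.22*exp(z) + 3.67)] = (-9.8124*exp(2*z) + 35.4614*exp(z) + 0.696600000000001)*exp(z)/(23.1361*exp(4*z) + 21.3564*exp(3*z) - 30.377*exp(2*z) - 16.2948*exp(z) + 13.4689)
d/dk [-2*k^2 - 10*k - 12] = -4*k - 10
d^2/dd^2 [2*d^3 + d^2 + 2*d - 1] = 12*d + 2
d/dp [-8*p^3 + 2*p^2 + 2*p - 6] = -24*p^2 + 4*p + 2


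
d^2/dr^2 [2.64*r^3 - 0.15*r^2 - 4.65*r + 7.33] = 15.84*r - 0.3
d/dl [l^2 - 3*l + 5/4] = 2*l - 3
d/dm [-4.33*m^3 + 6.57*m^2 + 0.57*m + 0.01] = -12.99*m^2 + 13.14*m + 0.57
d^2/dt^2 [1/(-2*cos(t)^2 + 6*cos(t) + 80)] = (-4*sin(t)^4 + 171*sin(t)^2 + 435*cos(t)/4 + 9*cos(3*t)/4 - 69)/(2*(sin(t)^2 + 3*cos(t) + 39)^3)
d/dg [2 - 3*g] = -3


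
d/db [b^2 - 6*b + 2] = 2*b - 6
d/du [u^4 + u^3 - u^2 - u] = 4*u^3 + 3*u^2 - 2*u - 1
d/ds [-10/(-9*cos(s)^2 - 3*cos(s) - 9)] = 10*(6*cos(s) + 1)*sin(s)/(3*(3*cos(s)^2 + cos(s) + 3)^2)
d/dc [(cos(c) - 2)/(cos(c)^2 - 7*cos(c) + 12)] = (cos(c)^2 - 4*cos(c) + 2)*sin(c)/(cos(c)^2 - 7*cos(c) + 12)^2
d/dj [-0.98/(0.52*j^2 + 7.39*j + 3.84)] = (1.0192*j + 7.2422)/(0.52*j^2 + 7.39*j + 3.84)^2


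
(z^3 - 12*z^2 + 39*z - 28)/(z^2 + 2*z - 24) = (z^2 - 8*z + 7)/(z + 6)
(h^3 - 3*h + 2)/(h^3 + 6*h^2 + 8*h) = (h^2 - 2*h + 1)/(h*(h + 4))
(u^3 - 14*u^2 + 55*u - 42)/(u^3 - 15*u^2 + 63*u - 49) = (u - 6)/(u - 7)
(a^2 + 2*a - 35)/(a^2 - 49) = (a - 5)/(a - 7)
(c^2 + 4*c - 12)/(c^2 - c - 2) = (c + 6)/(c + 1)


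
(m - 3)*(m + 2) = m^2 - m - 6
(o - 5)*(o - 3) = o^2 - 8*o + 15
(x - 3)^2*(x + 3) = x^3 - 3*x^2 - 9*x + 27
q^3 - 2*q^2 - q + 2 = (q - 2)*(q - 1)*(q + 1)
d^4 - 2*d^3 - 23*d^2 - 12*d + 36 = (d - 6)*(d - 1)*(d + 2)*(d + 3)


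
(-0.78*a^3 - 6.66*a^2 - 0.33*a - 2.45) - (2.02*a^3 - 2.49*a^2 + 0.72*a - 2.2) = -2.8*a^3 - 4.17*a^2 - 1.05*a - 0.25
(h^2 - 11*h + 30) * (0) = 0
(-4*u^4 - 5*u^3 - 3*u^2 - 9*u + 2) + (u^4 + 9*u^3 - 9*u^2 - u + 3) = -3*u^4 + 4*u^3 - 12*u^2 - 10*u + 5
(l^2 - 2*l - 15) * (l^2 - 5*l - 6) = l^4 - 7*l^3 - 11*l^2 + 87*l + 90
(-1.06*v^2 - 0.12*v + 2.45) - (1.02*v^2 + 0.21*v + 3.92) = -2.08*v^2 - 0.33*v - 1.47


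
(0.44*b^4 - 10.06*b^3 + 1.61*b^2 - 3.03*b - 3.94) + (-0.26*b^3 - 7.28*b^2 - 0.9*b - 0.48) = 0.44*b^4 - 10.32*b^3 - 5.67*b^2 - 3.93*b - 4.42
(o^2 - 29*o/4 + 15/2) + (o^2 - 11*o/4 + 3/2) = 2*o^2 - 10*o + 9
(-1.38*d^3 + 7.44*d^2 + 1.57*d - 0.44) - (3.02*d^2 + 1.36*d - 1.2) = -1.38*d^3 + 4.42*d^2 + 0.21*d + 0.76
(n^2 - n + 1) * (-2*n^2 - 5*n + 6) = -2*n^4 - 3*n^3 + 9*n^2 - 11*n + 6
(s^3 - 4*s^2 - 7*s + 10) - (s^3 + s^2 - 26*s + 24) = -5*s^2 + 19*s - 14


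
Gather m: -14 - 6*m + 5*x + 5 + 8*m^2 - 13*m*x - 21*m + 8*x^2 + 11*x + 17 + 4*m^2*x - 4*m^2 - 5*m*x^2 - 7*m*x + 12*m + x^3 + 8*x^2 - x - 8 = m^2*(4*x + 4) + m*(-5*x^2 - 20*x - 15) + x^3 + 16*x^2 + 15*x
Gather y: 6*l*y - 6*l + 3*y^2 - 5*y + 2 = -6*l + 3*y^2 + y*(6*l - 5) + 2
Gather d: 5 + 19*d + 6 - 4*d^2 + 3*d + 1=-4*d^2 + 22*d + 12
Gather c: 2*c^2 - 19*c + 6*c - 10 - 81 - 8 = 2*c^2 - 13*c - 99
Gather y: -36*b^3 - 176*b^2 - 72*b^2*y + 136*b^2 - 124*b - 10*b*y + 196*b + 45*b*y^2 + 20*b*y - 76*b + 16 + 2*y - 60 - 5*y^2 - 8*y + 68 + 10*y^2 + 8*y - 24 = -36*b^3 - 40*b^2 - 4*b + y^2*(45*b + 5) + y*(-72*b^2 + 10*b + 2)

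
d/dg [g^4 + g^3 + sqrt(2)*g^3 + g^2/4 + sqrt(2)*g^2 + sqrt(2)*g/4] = 4*g^3 + 3*g^2 + 3*sqrt(2)*g^2 + g/2 + 2*sqrt(2)*g + sqrt(2)/4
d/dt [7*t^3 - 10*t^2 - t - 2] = 21*t^2 - 20*t - 1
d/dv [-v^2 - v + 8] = -2*v - 1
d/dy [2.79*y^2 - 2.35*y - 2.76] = 5.58*y - 2.35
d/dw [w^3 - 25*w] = 3*w^2 - 25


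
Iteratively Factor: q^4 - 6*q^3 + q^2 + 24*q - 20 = (q - 1)*(q^3 - 5*q^2 - 4*q + 20) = (q - 2)*(q - 1)*(q^2 - 3*q - 10) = (q - 5)*(q - 2)*(q - 1)*(q + 2)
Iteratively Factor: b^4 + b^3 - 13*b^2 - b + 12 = (b + 1)*(b^3 - 13*b + 12) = (b - 3)*(b + 1)*(b^2 + 3*b - 4) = (b - 3)*(b + 1)*(b + 4)*(b - 1)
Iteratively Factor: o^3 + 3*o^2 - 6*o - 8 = (o + 1)*(o^2 + 2*o - 8) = (o - 2)*(o + 1)*(o + 4)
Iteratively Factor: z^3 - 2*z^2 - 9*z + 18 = (z - 3)*(z^2 + z - 6) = (z - 3)*(z - 2)*(z + 3)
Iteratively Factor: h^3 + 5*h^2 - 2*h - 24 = (h + 3)*(h^2 + 2*h - 8) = (h - 2)*(h + 3)*(h + 4)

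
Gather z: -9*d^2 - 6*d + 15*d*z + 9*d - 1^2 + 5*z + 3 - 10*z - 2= -9*d^2 + 3*d + z*(15*d - 5)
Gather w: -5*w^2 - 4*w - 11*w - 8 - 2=-5*w^2 - 15*w - 10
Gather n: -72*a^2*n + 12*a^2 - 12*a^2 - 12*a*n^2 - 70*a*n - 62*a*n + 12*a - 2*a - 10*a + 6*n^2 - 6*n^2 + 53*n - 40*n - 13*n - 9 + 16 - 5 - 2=-12*a*n^2 + n*(-72*a^2 - 132*a)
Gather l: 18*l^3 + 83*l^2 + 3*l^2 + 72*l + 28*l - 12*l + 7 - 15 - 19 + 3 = 18*l^3 + 86*l^2 + 88*l - 24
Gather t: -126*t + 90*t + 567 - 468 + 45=144 - 36*t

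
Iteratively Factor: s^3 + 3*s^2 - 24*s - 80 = (s - 5)*(s^2 + 8*s + 16) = (s - 5)*(s + 4)*(s + 4)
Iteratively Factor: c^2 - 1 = (c + 1)*(c - 1)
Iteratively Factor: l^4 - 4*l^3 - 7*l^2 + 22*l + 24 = (l + 1)*(l^3 - 5*l^2 - 2*l + 24) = (l + 1)*(l + 2)*(l^2 - 7*l + 12) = (l - 4)*(l + 1)*(l + 2)*(l - 3)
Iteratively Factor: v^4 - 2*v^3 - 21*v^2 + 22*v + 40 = (v + 4)*(v^3 - 6*v^2 + 3*v + 10) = (v - 2)*(v + 4)*(v^2 - 4*v - 5) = (v - 2)*(v + 1)*(v + 4)*(v - 5)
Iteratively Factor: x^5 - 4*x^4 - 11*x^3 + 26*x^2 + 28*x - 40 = (x + 2)*(x^4 - 6*x^3 + x^2 + 24*x - 20) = (x - 2)*(x + 2)*(x^3 - 4*x^2 - 7*x + 10) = (x - 2)*(x - 1)*(x + 2)*(x^2 - 3*x - 10) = (x - 5)*(x - 2)*(x - 1)*(x + 2)*(x + 2)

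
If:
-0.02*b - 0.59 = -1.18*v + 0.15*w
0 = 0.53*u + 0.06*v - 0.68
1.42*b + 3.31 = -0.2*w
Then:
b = -0.140845070422535*w - 2.33098591549296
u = 1.23088772481387 - 0.0141205403189846*w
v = 0.124731439484364*w + 0.460491764144187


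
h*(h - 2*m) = h^2 - 2*h*m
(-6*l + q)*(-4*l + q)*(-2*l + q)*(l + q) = -48*l^4 - 4*l^3*q + 32*l^2*q^2 - 11*l*q^3 + q^4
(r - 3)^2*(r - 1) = r^3 - 7*r^2 + 15*r - 9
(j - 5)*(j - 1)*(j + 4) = j^3 - 2*j^2 - 19*j + 20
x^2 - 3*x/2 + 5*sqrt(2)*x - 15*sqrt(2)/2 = (x - 3/2)*(x + 5*sqrt(2))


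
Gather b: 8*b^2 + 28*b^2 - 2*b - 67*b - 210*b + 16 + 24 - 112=36*b^2 - 279*b - 72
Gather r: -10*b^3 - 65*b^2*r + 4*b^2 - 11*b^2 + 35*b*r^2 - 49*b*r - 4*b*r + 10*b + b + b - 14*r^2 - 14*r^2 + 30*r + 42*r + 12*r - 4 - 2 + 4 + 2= -10*b^3 - 7*b^2 + 12*b + r^2*(35*b - 28) + r*(-65*b^2 - 53*b + 84)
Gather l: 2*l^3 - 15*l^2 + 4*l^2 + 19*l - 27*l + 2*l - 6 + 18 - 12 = 2*l^3 - 11*l^2 - 6*l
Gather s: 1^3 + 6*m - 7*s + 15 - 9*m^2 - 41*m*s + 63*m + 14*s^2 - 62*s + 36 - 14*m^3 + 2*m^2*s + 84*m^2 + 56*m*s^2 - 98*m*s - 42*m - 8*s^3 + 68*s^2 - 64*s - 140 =-14*m^3 + 75*m^2 + 27*m - 8*s^3 + s^2*(56*m + 82) + s*(2*m^2 - 139*m - 133) - 88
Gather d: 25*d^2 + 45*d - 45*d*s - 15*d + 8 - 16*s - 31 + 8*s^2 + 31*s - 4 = 25*d^2 + d*(30 - 45*s) + 8*s^2 + 15*s - 27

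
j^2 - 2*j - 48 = (j - 8)*(j + 6)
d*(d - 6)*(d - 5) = d^3 - 11*d^2 + 30*d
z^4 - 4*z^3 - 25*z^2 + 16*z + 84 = (z - 7)*(z - 2)*(z + 2)*(z + 3)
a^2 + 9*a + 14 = (a + 2)*(a + 7)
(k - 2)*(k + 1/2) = k^2 - 3*k/2 - 1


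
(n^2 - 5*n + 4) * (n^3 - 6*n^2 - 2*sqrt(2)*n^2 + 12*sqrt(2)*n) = n^5 - 11*n^4 - 2*sqrt(2)*n^4 + 22*sqrt(2)*n^3 + 34*n^3 - 68*sqrt(2)*n^2 - 24*n^2 + 48*sqrt(2)*n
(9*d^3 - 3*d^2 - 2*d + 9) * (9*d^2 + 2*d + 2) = 81*d^5 - 9*d^4 - 6*d^3 + 71*d^2 + 14*d + 18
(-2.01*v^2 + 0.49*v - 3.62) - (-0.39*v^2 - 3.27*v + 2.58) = -1.62*v^2 + 3.76*v - 6.2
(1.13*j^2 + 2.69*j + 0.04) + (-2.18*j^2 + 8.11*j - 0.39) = -1.05*j^2 + 10.8*j - 0.35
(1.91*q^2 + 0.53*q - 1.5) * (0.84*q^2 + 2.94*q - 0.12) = 1.6044*q^4 + 6.0606*q^3 + 0.069*q^2 - 4.4736*q + 0.18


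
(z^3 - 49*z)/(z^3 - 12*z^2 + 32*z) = (z^2 - 49)/(z^2 - 12*z + 32)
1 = 1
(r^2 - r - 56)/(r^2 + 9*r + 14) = (r - 8)/(r + 2)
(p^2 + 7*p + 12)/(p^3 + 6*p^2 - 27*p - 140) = (p + 3)/(p^2 + 2*p - 35)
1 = 1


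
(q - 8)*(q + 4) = q^2 - 4*q - 32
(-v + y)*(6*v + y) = -6*v^2 + 5*v*y + y^2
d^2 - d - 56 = (d - 8)*(d + 7)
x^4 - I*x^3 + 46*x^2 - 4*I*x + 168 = (x - 7*I)*(x - 2*I)*(x + 2*I)*(x + 6*I)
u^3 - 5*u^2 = u^2*(u - 5)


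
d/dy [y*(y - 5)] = 2*y - 5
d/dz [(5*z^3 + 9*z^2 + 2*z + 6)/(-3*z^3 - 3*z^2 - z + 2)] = (12*z^4 + 2*z^3 + 81*z^2 + 72*z + 10)/(9*z^6 + 18*z^5 + 15*z^4 - 6*z^3 - 11*z^2 - 4*z + 4)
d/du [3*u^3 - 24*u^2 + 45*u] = 9*u^2 - 48*u + 45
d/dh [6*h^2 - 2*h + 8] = 12*h - 2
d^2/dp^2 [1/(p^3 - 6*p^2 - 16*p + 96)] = 2*(3*(2 - p)*(p^3 - 6*p^2 - 16*p + 96) + (-3*p^2 + 12*p + 16)^2)/(p^3 - 6*p^2 - 16*p + 96)^3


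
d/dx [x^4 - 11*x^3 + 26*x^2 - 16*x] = 4*x^3 - 33*x^2 + 52*x - 16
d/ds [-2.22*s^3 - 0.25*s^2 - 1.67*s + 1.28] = -6.66*s^2 - 0.5*s - 1.67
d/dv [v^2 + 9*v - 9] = 2*v + 9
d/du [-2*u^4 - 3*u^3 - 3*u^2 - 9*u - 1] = -8*u^3 - 9*u^2 - 6*u - 9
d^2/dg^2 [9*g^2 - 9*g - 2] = 18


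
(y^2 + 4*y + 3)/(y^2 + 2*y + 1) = (y + 3)/(y + 1)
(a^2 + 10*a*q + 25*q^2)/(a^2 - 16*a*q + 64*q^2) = (a^2 + 10*a*q + 25*q^2)/(a^2 - 16*a*q + 64*q^2)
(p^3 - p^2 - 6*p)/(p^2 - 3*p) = p + 2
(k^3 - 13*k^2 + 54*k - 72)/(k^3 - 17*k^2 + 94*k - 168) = (k - 3)/(k - 7)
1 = 1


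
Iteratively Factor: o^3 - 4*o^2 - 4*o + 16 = (o - 2)*(o^2 - 2*o - 8) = (o - 4)*(o - 2)*(o + 2)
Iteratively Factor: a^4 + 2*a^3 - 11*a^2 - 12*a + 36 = (a + 3)*(a^3 - a^2 - 8*a + 12) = (a + 3)^2*(a^2 - 4*a + 4) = (a - 2)*(a + 3)^2*(a - 2)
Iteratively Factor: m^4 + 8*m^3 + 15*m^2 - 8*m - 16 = (m - 1)*(m^3 + 9*m^2 + 24*m + 16) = (m - 1)*(m + 4)*(m^2 + 5*m + 4) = (m - 1)*(m + 4)^2*(m + 1)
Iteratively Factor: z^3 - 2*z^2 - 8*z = (z)*(z^2 - 2*z - 8) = z*(z - 4)*(z + 2)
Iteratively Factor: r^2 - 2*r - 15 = (r + 3)*(r - 5)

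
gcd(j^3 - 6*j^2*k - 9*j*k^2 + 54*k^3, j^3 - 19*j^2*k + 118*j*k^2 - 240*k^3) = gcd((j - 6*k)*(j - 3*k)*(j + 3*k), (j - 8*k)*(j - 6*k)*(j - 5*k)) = j - 6*k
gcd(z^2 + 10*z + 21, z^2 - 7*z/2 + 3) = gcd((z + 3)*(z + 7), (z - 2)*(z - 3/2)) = 1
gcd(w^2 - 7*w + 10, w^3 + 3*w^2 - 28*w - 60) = w - 5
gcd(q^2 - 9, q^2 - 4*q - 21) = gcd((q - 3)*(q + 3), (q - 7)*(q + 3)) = q + 3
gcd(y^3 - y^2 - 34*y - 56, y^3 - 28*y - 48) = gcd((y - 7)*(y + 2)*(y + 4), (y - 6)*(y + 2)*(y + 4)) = y^2 + 6*y + 8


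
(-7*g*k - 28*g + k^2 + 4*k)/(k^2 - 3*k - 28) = (-7*g + k)/(k - 7)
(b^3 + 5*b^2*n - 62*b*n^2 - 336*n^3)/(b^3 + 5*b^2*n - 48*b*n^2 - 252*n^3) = (b^2 - b*n - 56*n^2)/(b^2 - b*n - 42*n^2)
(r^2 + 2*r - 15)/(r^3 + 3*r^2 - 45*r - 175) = (r - 3)/(r^2 - 2*r - 35)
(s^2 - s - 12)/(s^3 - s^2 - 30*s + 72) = (s + 3)/(s^2 + 3*s - 18)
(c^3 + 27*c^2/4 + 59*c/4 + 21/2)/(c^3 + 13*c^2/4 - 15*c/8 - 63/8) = 2*(c + 2)/(2*c - 3)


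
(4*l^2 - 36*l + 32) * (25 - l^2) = -4*l^4 + 36*l^3 + 68*l^2 - 900*l + 800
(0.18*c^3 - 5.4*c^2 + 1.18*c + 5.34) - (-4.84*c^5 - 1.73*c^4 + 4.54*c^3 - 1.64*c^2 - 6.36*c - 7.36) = 4.84*c^5 + 1.73*c^4 - 4.36*c^3 - 3.76*c^2 + 7.54*c + 12.7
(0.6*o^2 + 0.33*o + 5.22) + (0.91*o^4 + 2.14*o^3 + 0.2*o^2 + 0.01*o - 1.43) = 0.91*o^4 + 2.14*o^3 + 0.8*o^2 + 0.34*o + 3.79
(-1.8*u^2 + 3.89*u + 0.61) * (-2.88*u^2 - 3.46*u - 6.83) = 5.184*u^4 - 4.9752*u^3 - 2.9222*u^2 - 28.6793*u - 4.1663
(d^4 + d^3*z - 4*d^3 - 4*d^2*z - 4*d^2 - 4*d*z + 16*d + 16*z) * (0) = 0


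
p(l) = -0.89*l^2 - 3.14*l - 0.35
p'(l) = -1.78*l - 3.14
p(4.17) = -28.92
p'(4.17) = -10.56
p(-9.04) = -44.70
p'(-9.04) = 12.95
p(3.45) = -21.78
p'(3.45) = -9.28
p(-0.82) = 1.63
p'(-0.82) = -1.68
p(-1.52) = 2.37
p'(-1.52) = -0.43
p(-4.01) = -2.07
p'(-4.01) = 4.00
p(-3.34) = 0.21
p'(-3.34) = 2.81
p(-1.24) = 2.18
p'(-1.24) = -0.93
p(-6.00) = -13.55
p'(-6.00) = 7.54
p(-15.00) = -153.50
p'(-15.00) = 23.56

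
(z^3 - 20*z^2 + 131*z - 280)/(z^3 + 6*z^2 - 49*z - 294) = (z^2 - 13*z + 40)/(z^2 + 13*z + 42)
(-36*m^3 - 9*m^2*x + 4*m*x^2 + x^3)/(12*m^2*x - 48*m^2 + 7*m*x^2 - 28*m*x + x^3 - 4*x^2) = (-3*m + x)/(x - 4)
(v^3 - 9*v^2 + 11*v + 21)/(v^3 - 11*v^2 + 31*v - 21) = (v + 1)/(v - 1)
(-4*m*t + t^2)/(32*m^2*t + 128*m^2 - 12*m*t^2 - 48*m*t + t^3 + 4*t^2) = t/(-8*m*t - 32*m + t^2 + 4*t)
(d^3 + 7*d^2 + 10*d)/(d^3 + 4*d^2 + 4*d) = (d + 5)/(d + 2)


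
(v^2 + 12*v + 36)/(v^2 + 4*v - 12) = (v + 6)/(v - 2)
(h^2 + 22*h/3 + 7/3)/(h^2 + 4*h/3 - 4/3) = (3*h^2 + 22*h + 7)/(3*h^2 + 4*h - 4)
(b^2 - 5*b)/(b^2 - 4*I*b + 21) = b*(b - 5)/(b^2 - 4*I*b + 21)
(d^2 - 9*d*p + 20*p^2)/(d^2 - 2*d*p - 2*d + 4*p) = (d^2 - 9*d*p + 20*p^2)/(d^2 - 2*d*p - 2*d + 4*p)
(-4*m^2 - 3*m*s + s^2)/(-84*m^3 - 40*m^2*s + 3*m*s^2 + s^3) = (4*m^2 + 3*m*s - s^2)/(84*m^3 + 40*m^2*s - 3*m*s^2 - s^3)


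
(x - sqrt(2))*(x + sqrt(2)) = x^2 - 2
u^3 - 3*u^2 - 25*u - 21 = (u - 7)*(u + 1)*(u + 3)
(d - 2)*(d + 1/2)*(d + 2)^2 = d^4 + 5*d^3/2 - 3*d^2 - 10*d - 4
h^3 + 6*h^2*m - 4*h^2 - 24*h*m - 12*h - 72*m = (h - 6)*(h + 2)*(h + 6*m)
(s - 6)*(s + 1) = s^2 - 5*s - 6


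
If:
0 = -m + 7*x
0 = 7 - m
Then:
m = 7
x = 1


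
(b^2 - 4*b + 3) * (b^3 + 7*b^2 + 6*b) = b^5 + 3*b^4 - 19*b^3 - 3*b^2 + 18*b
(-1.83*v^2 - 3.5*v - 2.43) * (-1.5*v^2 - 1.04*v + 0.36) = 2.745*v^4 + 7.1532*v^3 + 6.6262*v^2 + 1.2672*v - 0.8748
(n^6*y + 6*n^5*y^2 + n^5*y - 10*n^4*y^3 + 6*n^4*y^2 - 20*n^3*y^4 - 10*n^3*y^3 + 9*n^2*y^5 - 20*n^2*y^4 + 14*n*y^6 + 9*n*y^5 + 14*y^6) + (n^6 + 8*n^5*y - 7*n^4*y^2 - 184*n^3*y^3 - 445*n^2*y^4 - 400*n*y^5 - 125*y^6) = n^6*y + n^6 + 6*n^5*y^2 + 9*n^5*y - 10*n^4*y^3 - n^4*y^2 - 20*n^3*y^4 - 194*n^3*y^3 + 9*n^2*y^5 - 465*n^2*y^4 + 14*n*y^6 - 391*n*y^5 - 111*y^6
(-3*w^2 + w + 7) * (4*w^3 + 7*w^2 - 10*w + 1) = -12*w^5 - 17*w^4 + 65*w^3 + 36*w^2 - 69*w + 7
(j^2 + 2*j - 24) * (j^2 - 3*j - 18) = j^4 - j^3 - 48*j^2 + 36*j + 432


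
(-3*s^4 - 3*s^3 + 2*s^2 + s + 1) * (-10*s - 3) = 30*s^5 + 39*s^4 - 11*s^3 - 16*s^2 - 13*s - 3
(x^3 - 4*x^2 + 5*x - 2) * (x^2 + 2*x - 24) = x^5 - 2*x^4 - 27*x^3 + 104*x^2 - 124*x + 48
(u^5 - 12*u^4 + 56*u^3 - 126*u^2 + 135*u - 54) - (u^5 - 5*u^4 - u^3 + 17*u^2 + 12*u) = -7*u^4 + 57*u^3 - 143*u^2 + 123*u - 54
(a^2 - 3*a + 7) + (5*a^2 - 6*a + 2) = 6*a^2 - 9*a + 9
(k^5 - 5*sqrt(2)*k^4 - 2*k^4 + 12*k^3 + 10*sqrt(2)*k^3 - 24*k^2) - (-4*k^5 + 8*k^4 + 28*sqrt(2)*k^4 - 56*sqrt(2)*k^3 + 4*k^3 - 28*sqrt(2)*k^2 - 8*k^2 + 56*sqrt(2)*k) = 5*k^5 - 33*sqrt(2)*k^4 - 10*k^4 + 8*k^3 + 66*sqrt(2)*k^3 - 16*k^2 + 28*sqrt(2)*k^2 - 56*sqrt(2)*k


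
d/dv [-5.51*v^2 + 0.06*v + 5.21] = 0.06 - 11.02*v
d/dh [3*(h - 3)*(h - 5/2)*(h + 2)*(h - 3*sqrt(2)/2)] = 12*h^3 - 63*h^2/2 - 27*sqrt(2)*h^2/2 - 21*h + 63*sqrt(2)*h/2 + 63*sqrt(2)/4 + 45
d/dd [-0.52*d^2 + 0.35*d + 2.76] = 0.35 - 1.04*d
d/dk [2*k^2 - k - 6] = 4*k - 1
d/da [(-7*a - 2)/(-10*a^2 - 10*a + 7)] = (-70*a^2 - 40*a - 69)/(100*a^4 + 200*a^3 - 40*a^2 - 140*a + 49)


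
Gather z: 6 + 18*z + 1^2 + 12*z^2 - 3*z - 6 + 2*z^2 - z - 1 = 14*z^2 + 14*z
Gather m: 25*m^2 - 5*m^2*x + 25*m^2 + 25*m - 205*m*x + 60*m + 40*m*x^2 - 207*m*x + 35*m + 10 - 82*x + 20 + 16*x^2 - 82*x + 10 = m^2*(50 - 5*x) + m*(40*x^2 - 412*x + 120) + 16*x^2 - 164*x + 40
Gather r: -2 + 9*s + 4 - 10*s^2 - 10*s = -10*s^2 - s + 2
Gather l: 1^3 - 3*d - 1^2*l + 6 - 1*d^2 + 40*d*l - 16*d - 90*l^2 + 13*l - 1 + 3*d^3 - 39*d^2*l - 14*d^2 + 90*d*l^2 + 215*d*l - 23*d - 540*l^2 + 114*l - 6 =3*d^3 - 15*d^2 - 42*d + l^2*(90*d - 630) + l*(-39*d^2 + 255*d + 126)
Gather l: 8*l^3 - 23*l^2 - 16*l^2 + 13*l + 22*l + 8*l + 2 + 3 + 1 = 8*l^3 - 39*l^2 + 43*l + 6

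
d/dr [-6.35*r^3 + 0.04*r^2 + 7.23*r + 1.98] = -19.05*r^2 + 0.08*r + 7.23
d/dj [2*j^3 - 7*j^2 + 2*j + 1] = 6*j^2 - 14*j + 2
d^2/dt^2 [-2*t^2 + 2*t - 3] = -4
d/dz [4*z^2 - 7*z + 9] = 8*z - 7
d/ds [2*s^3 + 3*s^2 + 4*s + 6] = 6*s^2 + 6*s + 4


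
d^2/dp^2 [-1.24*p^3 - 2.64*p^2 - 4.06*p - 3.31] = -7.44*p - 5.28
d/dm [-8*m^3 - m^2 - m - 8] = -24*m^2 - 2*m - 1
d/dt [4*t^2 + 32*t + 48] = 8*t + 32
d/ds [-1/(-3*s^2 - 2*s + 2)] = 2*(-3*s - 1)/(3*s^2 + 2*s - 2)^2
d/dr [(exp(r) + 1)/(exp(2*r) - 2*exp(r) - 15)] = (2*(1 - exp(r))*(exp(r) + 1) + exp(2*r) - 2*exp(r) - 15)*exp(r)/(-exp(2*r) + 2*exp(r) + 15)^2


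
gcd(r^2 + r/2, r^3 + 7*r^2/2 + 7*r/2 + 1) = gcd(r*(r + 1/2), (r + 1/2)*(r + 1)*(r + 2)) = r + 1/2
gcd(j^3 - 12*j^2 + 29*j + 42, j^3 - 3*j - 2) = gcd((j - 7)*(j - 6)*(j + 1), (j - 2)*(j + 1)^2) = j + 1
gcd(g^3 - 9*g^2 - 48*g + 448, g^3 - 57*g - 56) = g^2 - g - 56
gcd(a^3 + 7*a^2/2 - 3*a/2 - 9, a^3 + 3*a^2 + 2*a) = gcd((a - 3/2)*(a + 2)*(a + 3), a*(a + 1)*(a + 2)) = a + 2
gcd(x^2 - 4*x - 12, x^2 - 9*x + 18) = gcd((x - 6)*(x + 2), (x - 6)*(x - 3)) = x - 6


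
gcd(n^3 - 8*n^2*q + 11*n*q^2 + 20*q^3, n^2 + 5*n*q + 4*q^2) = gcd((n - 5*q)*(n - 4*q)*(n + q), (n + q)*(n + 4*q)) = n + q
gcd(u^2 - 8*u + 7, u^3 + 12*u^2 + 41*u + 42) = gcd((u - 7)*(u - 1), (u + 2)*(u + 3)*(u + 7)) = 1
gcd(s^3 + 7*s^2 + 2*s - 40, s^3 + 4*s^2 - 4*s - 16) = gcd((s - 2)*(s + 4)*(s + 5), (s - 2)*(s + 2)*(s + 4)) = s^2 + 2*s - 8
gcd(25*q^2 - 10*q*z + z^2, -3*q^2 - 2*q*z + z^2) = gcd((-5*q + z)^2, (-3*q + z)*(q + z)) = 1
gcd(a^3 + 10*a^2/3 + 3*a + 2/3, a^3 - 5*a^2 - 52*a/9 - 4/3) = a + 1/3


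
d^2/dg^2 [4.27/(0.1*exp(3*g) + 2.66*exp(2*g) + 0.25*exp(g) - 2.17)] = (4.27*(0.3*exp(2*g) + 5.32*exp(g) + 0.25)*(0.6*exp(2*g) + 10.64*exp(g) + 0.5)*exp(g) - (3.843*exp(2*g) + 45.4328*exp(g) + 1.0675)*(0.1*exp(3*g) + 2.66*exp(2*g) + 0.25*exp(g) - 2.17))*exp(g)/(0.1*exp(3*g) + 2.66*exp(2*g) + 0.25*exp(g) - 2.17)^3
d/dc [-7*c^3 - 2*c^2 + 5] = c*(-21*c - 4)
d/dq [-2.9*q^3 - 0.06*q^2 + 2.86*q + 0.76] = -8.7*q^2 - 0.12*q + 2.86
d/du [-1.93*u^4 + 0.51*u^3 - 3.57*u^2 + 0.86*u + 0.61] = -7.72*u^3 + 1.53*u^2 - 7.14*u + 0.86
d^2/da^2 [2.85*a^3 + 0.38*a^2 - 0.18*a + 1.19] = 17.1*a + 0.76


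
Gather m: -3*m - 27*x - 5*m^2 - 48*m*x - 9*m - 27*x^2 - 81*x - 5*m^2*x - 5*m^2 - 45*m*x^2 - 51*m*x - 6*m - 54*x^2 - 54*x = m^2*(-5*x - 10) + m*(-45*x^2 - 99*x - 18) - 81*x^2 - 162*x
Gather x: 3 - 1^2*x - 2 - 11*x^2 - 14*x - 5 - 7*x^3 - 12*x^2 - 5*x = -7*x^3 - 23*x^2 - 20*x - 4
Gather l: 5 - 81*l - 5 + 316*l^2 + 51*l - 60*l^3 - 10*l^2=-60*l^3 + 306*l^2 - 30*l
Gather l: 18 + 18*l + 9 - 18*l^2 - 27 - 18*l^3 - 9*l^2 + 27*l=-18*l^3 - 27*l^2 + 45*l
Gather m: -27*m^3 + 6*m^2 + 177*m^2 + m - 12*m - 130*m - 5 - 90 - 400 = -27*m^3 + 183*m^2 - 141*m - 495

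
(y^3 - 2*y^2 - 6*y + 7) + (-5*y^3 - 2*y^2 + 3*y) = -4*y^3 - 4*y^2 - 3*y + 7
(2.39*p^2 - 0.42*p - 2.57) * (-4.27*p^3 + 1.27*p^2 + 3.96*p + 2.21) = -10.2053*p^5 + 4.8287*p^4 + 19.9049*p^3 + 0.3548*p^2 - 11.1054*p - 5.6797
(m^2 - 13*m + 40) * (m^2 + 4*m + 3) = m^4 - 9*m^3 - 9*m^2 + 121*m + 120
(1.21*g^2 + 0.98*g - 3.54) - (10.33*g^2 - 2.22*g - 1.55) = -9.12*g^2 + 3.2*g - 1.99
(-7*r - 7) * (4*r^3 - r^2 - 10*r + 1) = -28*r^4 - 21*r^3 + 77*r^2 + 63*r - 7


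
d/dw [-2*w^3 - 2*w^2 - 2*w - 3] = -6*w^2 - 4*w - 2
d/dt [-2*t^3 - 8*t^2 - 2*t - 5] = -6*t^2 - 16*t - 2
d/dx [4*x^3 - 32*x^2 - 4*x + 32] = 12*x^2 - 64*x - 4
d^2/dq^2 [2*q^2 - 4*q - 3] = 4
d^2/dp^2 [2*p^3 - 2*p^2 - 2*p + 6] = 12*p - 4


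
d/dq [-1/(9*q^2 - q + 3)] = (18*q - 1)/(9*q^2 - q + 3)^2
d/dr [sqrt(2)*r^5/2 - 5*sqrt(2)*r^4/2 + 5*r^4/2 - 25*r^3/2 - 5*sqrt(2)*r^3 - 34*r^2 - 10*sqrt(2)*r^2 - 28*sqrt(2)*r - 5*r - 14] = 5*sqrt(2)*r^4/2 - 10*sqrt(2)*r^3 + 10*r^3 - 75*r^2/2 - 15*sqrt(2)*r^2 - 68*r - 20*sqrt(2)*r - 28*sqrt(2) - 5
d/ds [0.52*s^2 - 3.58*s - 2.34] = 1.04*s - 3.58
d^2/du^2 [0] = 0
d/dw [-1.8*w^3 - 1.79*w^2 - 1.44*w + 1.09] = -5.4*w^2 - 3.58*w - 1.44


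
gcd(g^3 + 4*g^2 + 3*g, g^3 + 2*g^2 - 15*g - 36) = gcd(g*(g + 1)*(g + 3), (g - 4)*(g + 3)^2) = g + 3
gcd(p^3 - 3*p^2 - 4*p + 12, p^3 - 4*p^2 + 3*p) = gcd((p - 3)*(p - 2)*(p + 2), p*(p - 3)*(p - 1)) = p - 3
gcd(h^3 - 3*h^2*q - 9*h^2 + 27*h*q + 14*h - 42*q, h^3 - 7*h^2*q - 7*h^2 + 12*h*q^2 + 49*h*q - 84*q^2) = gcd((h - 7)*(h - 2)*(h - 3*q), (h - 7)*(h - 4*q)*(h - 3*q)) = -h^2 + 3*h*q + 7*h - 21*q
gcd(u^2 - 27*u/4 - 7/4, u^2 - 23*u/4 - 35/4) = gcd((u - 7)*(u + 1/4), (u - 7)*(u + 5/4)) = u - 7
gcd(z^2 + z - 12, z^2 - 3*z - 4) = 1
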